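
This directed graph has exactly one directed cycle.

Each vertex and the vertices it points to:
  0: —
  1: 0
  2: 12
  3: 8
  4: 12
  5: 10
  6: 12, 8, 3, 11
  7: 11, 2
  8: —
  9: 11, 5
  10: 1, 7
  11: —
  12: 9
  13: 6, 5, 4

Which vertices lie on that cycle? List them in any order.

2, 5, 7, 9, 10, 12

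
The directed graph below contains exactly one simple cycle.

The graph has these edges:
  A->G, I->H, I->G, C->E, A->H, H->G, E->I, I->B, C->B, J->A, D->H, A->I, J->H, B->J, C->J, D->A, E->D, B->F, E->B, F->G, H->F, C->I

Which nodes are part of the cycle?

A, B, I, J

DFS with gray/black marking from J:
J gray
  A gray
    I gray
      G gray
      G black
      H gray
        F gray
          F→G: G black — skip
        F black
        H→G: G black — skip
      H black
      B gray
        B→J: J is gray → back edge
Back edge closes the cycle J → A → I → B → J; its vertices are {A, B, I, J}.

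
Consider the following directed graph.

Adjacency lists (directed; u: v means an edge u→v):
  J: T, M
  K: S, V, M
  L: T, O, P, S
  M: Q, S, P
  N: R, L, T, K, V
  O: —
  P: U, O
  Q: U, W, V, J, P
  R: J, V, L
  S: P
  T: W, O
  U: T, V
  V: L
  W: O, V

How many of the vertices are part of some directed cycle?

10

A vertex is on a directed cycle iff it belongs to a strongly connected component of size ≥ 2 (or has a self-loop).
The vertices on cycles are {J, L, M, P, Q, S, T, U, V, W} — 10 in total.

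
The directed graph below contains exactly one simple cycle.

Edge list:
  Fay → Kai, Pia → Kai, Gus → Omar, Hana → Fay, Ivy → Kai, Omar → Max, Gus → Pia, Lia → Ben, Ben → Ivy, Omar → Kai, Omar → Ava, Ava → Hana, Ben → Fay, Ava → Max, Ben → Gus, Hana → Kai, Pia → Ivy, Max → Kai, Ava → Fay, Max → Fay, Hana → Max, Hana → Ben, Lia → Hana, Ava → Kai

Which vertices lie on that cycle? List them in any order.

Ava, Ben, Gus, Hana, Omar

DFS with gray/black marking from Ben:
Ben gray
  Ivy gray
    Kai gray
    Kai black
  Ivy black
  Gus gray
    Pia gray
      Pia→Kai: Kai black — skip
      Pia→Ivy: Ivy black — skip
    Pia black
    Omar gray
      Max gray
        Fay gray
          Fay→Kai: Kai black — skip
        Fay black
        Max→Kai: Kai black — skip
      Max black
      Ava gray
        Ava→Kai: Kai black — skip
        Hana gray
          Hana→Kai: Kai black — skip
          Hana→Ben: Ben is gray → back edge
Back edge closes the cycle Ben → Gus → Omar → Ava → Hana → Ben; its vertices are {Ava, Ben, Gus, Hana, Omar}.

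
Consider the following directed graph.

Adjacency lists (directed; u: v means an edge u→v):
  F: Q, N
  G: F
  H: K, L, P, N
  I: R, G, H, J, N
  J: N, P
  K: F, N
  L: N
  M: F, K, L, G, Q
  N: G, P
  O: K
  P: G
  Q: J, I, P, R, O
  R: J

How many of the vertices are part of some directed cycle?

12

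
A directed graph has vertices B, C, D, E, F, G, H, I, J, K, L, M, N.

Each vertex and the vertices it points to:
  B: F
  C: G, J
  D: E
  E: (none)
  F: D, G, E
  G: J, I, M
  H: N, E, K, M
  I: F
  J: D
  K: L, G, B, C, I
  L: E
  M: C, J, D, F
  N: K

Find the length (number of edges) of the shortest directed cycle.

3

For each vertex v, BFS finds the shortest path from v back to v.
The shortest such closed walk is G → M → F → G, length 3.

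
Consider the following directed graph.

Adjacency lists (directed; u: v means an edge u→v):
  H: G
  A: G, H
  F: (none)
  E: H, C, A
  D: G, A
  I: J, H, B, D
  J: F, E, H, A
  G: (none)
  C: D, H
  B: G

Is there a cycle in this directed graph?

DFS with white/gray/black marking, starting from F:
F gray
F black
H gray
  G gray
  G black
H black
A gray
  A→G: G black — skip
  A→H: H black — skip
A black
E gray
  E→H: H black — skip
  C gray
    D gray
      D→G: G black — skip
      D→A: A black — skip
    D black
    C→H: H black — skip
  C black
  E→A: A black — skip
E black
I gray
  J gray
    J→F: F black — skip
    J→E: E black — skip
    J→H: H black — skip
    J→A: A black — skip
  J black
  I→H: H black — skip
  B gray
    B→G: G black — skip
  B black
  I→D: D black — skip
I black
Every edge goes to a white or black vertex — no back edge, so the graph is acyclic.

No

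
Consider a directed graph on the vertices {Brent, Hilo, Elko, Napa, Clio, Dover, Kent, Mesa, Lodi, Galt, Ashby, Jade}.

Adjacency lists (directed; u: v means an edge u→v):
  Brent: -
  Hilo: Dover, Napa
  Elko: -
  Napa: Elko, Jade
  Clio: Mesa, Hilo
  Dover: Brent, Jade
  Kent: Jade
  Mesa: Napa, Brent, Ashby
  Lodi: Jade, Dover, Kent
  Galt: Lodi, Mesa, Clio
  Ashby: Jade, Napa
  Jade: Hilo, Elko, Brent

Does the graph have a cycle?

DFS with white/gray/black marking, starting from Ashby:
Ashby gray
  Jade gray
    Hilo gray
      Dover gray
        Brent gray
        Brent black
        Dover→Jade: Jade is gray → back edge
Back edge found, so a cycle exists: Jade → Hilo → Dover → Jade.

Yes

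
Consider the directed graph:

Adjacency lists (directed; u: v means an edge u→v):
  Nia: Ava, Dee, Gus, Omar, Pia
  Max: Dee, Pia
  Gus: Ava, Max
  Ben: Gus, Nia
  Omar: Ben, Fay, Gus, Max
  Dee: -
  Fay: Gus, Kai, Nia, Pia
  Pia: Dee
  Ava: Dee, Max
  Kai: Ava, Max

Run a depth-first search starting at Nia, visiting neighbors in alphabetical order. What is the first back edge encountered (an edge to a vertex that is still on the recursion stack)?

DFS from Nia (visiting neighbors in alphabetical order); mark gray on enter, black on exit:
Nia gray
  Ava gray
    Dee gray
    Dee black
    Max gray
      Max→Dee: Dee black — skip
      Pia gray
        Pia→Dee: Dee black — skip
      Pia black
    Max black
  Ava black
  Nia→Dee: Dee black — skip
  Gus gray
    Gus→Ava: Ava black — skip
    Gus→Max: Max black — skip
  Gus black
  Omar gray
    Ben gray
      Ben→Gus: Gus black — skip
      Ben→Nia: Nia is gray → back edge
First back edge: Ben → Nia.

Ben→Nia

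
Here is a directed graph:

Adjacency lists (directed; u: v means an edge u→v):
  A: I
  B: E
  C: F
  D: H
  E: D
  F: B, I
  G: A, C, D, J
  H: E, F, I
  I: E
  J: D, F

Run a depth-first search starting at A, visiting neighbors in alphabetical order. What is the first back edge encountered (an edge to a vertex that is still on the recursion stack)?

H->E

DFS from A (visiting neighbors in alphabetical order); mark gray on enter, black on exit:
A gray
  I gray
    E gray
      D gray
        H gray
          H→E: E is gray → back edge
First back edge: H → E.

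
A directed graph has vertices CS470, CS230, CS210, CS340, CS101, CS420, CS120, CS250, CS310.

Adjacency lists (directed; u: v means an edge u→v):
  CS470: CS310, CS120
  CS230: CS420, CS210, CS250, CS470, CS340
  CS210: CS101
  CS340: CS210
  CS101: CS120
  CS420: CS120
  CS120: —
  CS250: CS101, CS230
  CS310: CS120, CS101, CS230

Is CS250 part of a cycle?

CS250 is on a cycle iff CS250 can reach itself via ≥1 edge.
CS250 → CS230 → CS250 — yes.

Yes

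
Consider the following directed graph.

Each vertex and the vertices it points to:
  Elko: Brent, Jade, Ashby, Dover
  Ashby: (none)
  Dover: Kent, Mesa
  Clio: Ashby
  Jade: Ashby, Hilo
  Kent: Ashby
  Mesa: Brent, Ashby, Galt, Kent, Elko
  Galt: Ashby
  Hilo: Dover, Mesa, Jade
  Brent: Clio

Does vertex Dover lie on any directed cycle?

Dover is on a cycle iff Dover can reach itself via ≥1 edge.
Dover → Mesa → Elko → Dover — yes.

Yes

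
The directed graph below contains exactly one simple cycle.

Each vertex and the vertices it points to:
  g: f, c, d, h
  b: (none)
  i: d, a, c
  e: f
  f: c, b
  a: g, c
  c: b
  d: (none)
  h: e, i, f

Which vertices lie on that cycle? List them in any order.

a, g, h, i

DFS with gray/black marking from g:
g gray
  f gray
    c gray
      b gray
      b black
    c black
    f→b: b black — skip
  f black
  g→c: c black — skip
  d gray
  d black
  h gray
    e gray
      e→f: f black — skip
    e black
    i gray
      i→d: d black — skip
      a gray
        a→g: g is gray → back edge
Back edge closes the cycle g → h → i → a → g; its vertices are {a, g, h, i}.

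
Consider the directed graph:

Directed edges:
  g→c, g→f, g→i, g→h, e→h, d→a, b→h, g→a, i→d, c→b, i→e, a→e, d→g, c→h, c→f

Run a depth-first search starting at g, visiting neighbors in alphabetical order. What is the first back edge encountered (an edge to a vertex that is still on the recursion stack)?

d->g

DFS from g (visiting neighbors in alphabetical order); mark gray on enter, black on exit:
g gray
  a gray
    e gray
      h gray
      h black
    e black
  a black
  c gray
    b gray
      b→h: h black — skip
    b black
    f gray
    f black
    c→h: h black — skip
  c black
  g→f: f black — skip
  g→h: h black — skip
  i gray
    d gray
      d→a: a black — skip
      d→g: g is gray → back edge
First back edge: d → g.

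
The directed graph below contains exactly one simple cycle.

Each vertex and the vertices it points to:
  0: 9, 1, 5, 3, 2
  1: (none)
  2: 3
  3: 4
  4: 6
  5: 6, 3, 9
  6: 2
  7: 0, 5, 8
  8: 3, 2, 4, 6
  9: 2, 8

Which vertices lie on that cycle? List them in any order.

2, 3, 4, 6

DFS with gray/black marking from 3:
3 gray
  4 gray
    6 gray
      2 gray
        2→3: 3 is gray → back edge
Back edge closes the cycle 3 → 4 → 6 → 2 → 3; its vertices are {2, 3, 4, 6}.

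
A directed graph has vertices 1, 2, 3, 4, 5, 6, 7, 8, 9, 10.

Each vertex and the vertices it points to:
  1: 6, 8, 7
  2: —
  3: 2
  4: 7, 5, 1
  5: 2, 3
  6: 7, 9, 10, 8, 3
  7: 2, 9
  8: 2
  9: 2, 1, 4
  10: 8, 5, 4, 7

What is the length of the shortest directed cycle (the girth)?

For each vertex v, BFS finds the shortest path from v back to v.
The shortest such closed walk is 9 → 4 → 7 → 9, length 3.

3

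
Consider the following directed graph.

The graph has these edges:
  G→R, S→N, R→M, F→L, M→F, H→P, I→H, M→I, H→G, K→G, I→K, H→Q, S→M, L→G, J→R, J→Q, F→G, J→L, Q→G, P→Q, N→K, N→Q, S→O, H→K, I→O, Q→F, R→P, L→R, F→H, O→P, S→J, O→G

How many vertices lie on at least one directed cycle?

A vertex is on a directed cycle iff it belongs to a strongly connected component of size ≥ 2 (or has a self-loop).
The vertices on cycles are {F, G, H, I, K, L, M, O, P, Q, R} — 11 in total.

11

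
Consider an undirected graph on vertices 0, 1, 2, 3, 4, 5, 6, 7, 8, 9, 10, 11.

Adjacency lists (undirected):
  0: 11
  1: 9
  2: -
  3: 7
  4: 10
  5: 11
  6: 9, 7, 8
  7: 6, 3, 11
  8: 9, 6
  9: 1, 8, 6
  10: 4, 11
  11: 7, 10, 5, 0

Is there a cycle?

Yes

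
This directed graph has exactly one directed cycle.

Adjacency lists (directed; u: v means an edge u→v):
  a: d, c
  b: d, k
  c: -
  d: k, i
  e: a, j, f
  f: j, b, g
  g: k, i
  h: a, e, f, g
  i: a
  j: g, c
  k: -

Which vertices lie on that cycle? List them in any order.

a, d, i

DFS with gray/black marking from a:
a gray
  d gray
    k gray
    k black
    i gray
      i→a: a is gray → back edge
Back edge closes the cycle a → d → i → a; its vertices are {a, d, i}.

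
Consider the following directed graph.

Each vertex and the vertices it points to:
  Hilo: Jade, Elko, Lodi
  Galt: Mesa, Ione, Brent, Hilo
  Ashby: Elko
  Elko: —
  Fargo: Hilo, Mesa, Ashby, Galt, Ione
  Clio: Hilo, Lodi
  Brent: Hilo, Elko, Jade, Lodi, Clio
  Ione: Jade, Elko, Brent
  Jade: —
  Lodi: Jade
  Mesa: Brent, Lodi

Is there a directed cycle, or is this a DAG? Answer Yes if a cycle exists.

No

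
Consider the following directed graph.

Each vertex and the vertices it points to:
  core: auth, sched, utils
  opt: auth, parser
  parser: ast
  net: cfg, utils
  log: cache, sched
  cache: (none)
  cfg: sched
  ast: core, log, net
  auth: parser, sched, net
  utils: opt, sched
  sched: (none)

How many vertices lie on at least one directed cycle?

A vertex is on a directed cycle iff it belongs to a strongly connected component of size ≥ 2 (or has a self-loop).
The vertices on cycles are {ast, net, opt, auth, core, utils, parser} — 7 in total.

7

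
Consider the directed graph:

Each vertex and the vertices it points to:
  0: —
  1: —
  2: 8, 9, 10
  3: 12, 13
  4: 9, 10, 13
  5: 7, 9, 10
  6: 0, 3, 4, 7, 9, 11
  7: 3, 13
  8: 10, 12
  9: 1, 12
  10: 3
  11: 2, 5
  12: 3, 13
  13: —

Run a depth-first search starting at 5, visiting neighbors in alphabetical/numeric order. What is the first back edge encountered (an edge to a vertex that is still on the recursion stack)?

12→3

DFS from 5 (visiting neighbors in alphabetical/numeric order); mark gray on enter, black on exit:
5 gray
  7 gray
    3 gray
      12 gray
        12→3: 3 is gray → back edge
First back edge: 12 → 3.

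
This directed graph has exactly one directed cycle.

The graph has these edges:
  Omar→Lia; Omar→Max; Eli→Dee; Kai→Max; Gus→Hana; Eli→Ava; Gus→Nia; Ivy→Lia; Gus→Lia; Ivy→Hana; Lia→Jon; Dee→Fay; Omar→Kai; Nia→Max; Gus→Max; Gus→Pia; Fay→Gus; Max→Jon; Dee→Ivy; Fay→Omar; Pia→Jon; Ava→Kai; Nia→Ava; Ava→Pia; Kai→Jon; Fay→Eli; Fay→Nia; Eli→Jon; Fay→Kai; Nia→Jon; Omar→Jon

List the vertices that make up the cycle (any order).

Dee, Eli, Fay

DFS with gray/black marking from Dee:
Dee gray
  Ivy gray
    Lia gray
      Jon gray
      Jon black
    Lia black
    Hana gray
    Hana black
  Ivy black
  Fay gray
    Omar gray
      Max gray
        Max→Jon: Jon black — skip
      Max black
      Omar→Jon: Jon black — skip
      Kai gray
        Kai→Max: Max black — skip
        Kai→Jon: Jon black — skip
      Kai black
      Omar→Lia: Lia black — skip
    Omar black
    Eli gray
      Ava gray
        Ava→Kai: Kai black — skip
        Pia gray
          Pia→Jon: Jon black — skip
        Pia black
      Ava black
      Eli→Dee: Dee is gray → back edge
Back edge closes the cycle Dee → Fay → Eli → Dee; its vertices are {Dee, Eli, Fay}.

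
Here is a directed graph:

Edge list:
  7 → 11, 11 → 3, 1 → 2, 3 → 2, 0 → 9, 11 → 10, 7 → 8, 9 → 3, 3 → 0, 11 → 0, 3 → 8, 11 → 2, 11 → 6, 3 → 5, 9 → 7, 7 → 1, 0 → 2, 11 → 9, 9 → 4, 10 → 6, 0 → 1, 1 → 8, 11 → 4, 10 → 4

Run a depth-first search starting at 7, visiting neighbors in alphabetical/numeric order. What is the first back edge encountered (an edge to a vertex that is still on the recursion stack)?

3->0

DFS from 7 (visiting neighbors in alphabetical/numeric order); mark gray on enter, black on exit:
7 gray
  1 gray
    2 gray
    2 black
    8 gray
    8 black
  1 black
  7→8: 8 black — skip
  11 gray
    0 gray
      0→1: 1 black — skip
      0→2: 2 black — skip
      9 gray
        3 gray
          3→0: 0 is gray → back edge
First back edge: 3 → 0.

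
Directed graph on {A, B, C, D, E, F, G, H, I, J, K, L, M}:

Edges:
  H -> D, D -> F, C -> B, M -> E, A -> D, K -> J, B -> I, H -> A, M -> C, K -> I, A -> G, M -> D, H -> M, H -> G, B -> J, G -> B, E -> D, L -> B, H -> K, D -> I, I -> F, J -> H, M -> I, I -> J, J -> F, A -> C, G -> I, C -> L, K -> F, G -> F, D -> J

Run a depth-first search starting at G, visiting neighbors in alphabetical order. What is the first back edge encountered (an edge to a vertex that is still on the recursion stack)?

C->B

DFS from G (visiting neighbors in alphabetical order); mark gray on enter, black on exit:
G gray
  B gray
    I gray
      F gray
      F black
      J gray
        J→F: F black — skip
        H gray
          A gray
            C gray
              C→B: B is gray → back edge
First back edge: C → B.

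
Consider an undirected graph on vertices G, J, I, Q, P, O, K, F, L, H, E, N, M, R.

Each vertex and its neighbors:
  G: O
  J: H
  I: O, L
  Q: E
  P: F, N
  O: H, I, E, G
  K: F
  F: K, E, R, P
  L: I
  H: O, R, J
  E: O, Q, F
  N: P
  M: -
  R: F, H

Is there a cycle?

DFS, tracking each vertex's parent; an edge to a visited non-parent vertex closes a cycle.
Start from E:
visit E (parent –)
  visit O (parent E)
    visit H (parent O)
      H–O: parent, skip
      visit R (parent H)
        visit F (parent R)
          visit K (parent F)
            K–F: parent, skip
          F–E: E visited and ≠ parent → cycle
Cycle: E – O – H – R – F – E.

Yes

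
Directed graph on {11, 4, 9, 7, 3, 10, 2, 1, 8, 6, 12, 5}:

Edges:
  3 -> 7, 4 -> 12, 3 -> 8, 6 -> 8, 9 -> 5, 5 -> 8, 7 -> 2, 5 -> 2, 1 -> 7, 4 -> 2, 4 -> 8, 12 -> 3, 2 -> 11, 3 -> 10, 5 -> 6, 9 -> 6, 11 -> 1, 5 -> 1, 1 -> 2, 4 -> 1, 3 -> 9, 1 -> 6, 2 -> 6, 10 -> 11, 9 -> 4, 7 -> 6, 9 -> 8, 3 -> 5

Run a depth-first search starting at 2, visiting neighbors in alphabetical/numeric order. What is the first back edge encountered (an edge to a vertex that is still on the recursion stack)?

1->2

DFS from 2 (visiting neighbors in alphabetical/numeric order); mark gray on enter, black on exit:
2 gray
  6 gray
    8 gray
    8 black
  6 black
  11 gray
    1 gray
      1→2: 2 is gray → back edge
First back edge: 1 → 2.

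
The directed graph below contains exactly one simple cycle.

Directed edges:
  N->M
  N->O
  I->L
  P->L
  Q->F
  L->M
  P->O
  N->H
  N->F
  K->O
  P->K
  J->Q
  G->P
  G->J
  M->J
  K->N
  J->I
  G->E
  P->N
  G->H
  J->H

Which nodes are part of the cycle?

I, J, L, M

DFS with gray/black marking from J:
J gray
  H gray
  H black
  Q gray
    F gray
    F black
  Q black
  I gray
    L gray
      M gray
        M→J: J is gray → back edge
Back edge closes the cycle J → I → L → M → J; its vertices are {I, J, L, M}.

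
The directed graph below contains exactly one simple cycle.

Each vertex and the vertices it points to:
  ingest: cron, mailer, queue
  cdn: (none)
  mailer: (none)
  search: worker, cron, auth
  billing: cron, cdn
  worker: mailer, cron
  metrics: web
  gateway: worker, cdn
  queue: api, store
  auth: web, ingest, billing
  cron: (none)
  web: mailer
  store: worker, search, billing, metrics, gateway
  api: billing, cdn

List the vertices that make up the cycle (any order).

DFS with gray/black marking from queue:
queue gray
  api gray
    billing gray
      cron gray
      cron black
      cdn gray
      cdn black
    billing black
    api→cdn: cdn black — skip
  api black
  store gray
    worker gray
      mailer gray
      mailer black
      worker→cron: cron black — skip
    worker black
    search gray
      search→worker: worker black — skip
      search→cron: cron black — skip
      auth gray
        web gray
          web→mailer: mailer black — skip
        web black
        ingest gray
          ingest→cron: cron black — skip
          ingest→mailer: mailer black — skip
          ingest→queue: queue is gray → back edge
Back edge closes the cycle queue → store → search → auth → ingest → queue; its vertices are {auth, queue, store, ingest, search}.

auth, queue, store, ingest, search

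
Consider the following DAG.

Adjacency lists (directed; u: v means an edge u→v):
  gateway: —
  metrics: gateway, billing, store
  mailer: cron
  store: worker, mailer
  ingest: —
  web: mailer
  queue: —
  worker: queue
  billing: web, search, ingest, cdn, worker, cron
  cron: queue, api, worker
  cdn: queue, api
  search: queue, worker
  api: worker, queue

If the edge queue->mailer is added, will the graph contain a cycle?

Yes

Adding queue→mailer creates a cycle iff mailer can already reach queue.
Path from mailer: mailer → cron → queue.
So mailer → … → queue → mailer is a cycle.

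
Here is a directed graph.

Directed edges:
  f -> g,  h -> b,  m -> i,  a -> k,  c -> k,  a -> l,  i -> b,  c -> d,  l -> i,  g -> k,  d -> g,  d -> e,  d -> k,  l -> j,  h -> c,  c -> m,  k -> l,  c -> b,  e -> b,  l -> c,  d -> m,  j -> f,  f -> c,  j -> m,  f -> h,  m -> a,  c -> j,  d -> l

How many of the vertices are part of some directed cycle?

A vertex is on a directed cycle iff it belongs to a strongly connected component of size ≥ 2 (or has a self-loop).
The vertices on cycles are {a, c, d, f, g, h, j, k, l, m} — 10 in total.

10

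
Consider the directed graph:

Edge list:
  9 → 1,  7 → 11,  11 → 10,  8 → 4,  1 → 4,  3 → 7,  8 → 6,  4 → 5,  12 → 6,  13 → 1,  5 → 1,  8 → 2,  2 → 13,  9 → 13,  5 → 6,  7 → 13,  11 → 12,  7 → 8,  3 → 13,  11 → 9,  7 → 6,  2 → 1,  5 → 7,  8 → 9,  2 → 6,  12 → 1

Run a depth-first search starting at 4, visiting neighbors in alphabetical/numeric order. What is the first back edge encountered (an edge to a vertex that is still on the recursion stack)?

1->4

DFS from 4 (visiting neighbors in alphabetical/numeric order); mark gray on enter, black on exit:
4 gray
  5 gray
    1 gray
      1→4: 4 is gray → back edge
First back edge: 1 → 4.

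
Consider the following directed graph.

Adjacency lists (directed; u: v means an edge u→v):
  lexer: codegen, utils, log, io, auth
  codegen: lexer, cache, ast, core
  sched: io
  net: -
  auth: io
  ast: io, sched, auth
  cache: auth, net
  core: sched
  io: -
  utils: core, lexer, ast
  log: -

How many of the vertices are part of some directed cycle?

A vertex is on a directed cycle iff it belongs to a strongly connected component of size ≥ 2 (or has a self-loop).
The vertices on cycles are {lexer, utils, codegen} — 3 in total.

3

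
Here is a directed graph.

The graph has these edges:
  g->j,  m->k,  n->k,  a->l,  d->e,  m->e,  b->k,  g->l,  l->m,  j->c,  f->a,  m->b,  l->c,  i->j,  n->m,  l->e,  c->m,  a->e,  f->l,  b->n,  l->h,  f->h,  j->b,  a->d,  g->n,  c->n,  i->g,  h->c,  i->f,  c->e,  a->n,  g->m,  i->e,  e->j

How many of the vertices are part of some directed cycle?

6

A vertex is on a directed cycle iff it belongs to a strongly connected component of size ≥ 2 (or has a self-loop).
The vertices on cycles are {b, c, e, j, m, n} — 6 in total.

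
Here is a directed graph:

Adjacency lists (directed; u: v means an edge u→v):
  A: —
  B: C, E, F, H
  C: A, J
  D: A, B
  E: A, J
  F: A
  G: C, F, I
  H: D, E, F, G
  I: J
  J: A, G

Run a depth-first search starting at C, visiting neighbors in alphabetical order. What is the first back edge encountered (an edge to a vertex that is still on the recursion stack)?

G→C

DFS from C (visiting neighbors in alphabetical order); mark gray on enter, black on exit:
C gray
  A gray
  A black
  J gray
    J→A: A black — skip
    G gray
      G→C: C is gray → back edge
First back edge: G → C.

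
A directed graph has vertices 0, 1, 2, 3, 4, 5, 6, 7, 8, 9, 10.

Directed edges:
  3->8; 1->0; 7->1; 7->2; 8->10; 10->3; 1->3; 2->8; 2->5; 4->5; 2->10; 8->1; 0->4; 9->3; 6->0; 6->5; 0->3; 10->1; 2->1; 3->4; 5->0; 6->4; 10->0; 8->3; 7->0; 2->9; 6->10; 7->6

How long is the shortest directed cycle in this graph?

For each vertex v, BFS finds the shortest path from v back to v.
The shortest such closed walk is 8 → 3 → 8, length 2.

2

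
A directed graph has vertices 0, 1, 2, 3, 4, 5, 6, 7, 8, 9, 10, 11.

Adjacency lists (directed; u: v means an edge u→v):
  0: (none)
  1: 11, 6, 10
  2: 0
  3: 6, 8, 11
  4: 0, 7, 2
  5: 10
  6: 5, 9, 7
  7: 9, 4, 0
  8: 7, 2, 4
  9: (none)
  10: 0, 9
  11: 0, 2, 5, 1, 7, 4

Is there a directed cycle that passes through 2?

No

2 lies on a cycle iff there is a path from 2 back to itself.
Exploring from 2, it never reaches itself; equivalently, its strongly connected component is a singleton.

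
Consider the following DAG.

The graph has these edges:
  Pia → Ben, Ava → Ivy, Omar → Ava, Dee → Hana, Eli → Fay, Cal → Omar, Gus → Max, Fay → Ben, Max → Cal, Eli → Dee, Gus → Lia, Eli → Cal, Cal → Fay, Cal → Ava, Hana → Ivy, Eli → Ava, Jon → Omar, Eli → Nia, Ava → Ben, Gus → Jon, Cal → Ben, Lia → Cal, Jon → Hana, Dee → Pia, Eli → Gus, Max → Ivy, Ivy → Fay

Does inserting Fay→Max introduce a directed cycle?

Yes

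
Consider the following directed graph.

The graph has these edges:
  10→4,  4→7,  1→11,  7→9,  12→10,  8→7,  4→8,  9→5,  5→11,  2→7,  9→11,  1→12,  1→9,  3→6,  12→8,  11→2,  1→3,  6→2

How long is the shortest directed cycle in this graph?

4

For each vertex v, BFS finds the shortest path from v back to v.
The shortest such closed walk is 9 → 11 → 2 → 7 → 9, length 4.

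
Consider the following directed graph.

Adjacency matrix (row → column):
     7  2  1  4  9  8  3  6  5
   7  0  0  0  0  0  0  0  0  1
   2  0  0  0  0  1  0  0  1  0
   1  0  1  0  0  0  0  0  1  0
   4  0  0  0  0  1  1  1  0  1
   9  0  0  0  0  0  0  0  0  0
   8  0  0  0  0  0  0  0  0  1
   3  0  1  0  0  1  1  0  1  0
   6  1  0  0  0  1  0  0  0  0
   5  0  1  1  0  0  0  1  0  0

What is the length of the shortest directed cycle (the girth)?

For each vertex v, BFS finds the shortest path from v back to v.
The shortest such closed walk is 5 → 3 → 8 → 5, length 3.

3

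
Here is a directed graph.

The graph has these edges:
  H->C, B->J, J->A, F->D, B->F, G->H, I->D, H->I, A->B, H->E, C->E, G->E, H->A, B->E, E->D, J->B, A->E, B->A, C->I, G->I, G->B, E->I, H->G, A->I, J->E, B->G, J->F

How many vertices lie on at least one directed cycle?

5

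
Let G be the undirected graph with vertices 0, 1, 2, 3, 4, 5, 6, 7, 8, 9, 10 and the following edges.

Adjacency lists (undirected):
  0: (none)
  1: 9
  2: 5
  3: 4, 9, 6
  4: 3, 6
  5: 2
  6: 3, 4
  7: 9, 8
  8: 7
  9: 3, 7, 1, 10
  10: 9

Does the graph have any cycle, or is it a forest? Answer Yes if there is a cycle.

Yes

DFS, tracking each vertex's parent; an edge to a visited non-parent vertex closes a cycle.
Start from 3:
visit 3 (parent –)
  visit 4 (parent 3)
    4–3: parent, skip
    visit 6 (parent 4)
      6–3: 3 visited and ≠ parent → cycle
Cycle: 3 – 4 – 6 – 3.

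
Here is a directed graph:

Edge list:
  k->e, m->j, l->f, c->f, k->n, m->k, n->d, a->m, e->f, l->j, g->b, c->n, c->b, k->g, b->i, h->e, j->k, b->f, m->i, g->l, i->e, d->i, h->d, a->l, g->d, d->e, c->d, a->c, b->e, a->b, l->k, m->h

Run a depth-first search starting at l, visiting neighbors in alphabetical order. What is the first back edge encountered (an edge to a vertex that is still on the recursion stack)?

g→l

DFS from l (visiting neighbors in alphabetical order); mark gray on enter, black on exit:
l gray
  f gray
  f black
  j gray
    k gray
      e gray
        e→f: f black — skip
      e black
      g gray
        b gray
          b→e: e black — skip
          b→f: f black — skip
          i gray
            i→e: e black — skip
          i black
        b black
        d gray
          d→e: e black — skip
          d→i: i black — skip
        d black
        g→l: l is gray → back edge
First back edge: g → l.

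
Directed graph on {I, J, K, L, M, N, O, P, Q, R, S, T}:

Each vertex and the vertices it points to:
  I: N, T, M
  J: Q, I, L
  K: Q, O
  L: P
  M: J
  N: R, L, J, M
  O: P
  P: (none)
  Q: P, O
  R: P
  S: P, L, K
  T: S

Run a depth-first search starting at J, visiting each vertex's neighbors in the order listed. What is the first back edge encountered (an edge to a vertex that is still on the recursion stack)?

N→J

DFS from J (visiting each vertex's neighbors in the order listed); mark gray on enter, black on exit:
J gray
  Q gray
    P gray
    P black
    O gray
      O→P: P black — skip
    O black
  Q black
  I gray
    N gray
      R gray
        R→P: P black — skip
      R black
      L gray
        L→P: P black — skip
      L black
      N→J: J is gray → back edge
First back edge: N → J.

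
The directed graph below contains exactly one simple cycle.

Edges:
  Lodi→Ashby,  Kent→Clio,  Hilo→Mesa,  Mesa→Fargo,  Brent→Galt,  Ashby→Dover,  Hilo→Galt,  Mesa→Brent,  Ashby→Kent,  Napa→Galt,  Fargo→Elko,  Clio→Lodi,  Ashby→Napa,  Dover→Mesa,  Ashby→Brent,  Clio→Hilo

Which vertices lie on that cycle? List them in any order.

DFS with gray/black marking from Clio:
Clio gray
  Lodi gray
    Ashby gray
      Brent gray
        Galt gray
        Galt black
      Brent black
      Napa gray
        Napa→Galt: Galt black — skip
      Napa black
      Kent gray
        Kent→Clio: Clio is gray → back edge
Back edge closes the cycle Clio → Lodi → Ashby → Kent → Clio; its vertices are {Clio, Kent, Lodi, Ashby}.

Clio, Kent, Lodi, Ashby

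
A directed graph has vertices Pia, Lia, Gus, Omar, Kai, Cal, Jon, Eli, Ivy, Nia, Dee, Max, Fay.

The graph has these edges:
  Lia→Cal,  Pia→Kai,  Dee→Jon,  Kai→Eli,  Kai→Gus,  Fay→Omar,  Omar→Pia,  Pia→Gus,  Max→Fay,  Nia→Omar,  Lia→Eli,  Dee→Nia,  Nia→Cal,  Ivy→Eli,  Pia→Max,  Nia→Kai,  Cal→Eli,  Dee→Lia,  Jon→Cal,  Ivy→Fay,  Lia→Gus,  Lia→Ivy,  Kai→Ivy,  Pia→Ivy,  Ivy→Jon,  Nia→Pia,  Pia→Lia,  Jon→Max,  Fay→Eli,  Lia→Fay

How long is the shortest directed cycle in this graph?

4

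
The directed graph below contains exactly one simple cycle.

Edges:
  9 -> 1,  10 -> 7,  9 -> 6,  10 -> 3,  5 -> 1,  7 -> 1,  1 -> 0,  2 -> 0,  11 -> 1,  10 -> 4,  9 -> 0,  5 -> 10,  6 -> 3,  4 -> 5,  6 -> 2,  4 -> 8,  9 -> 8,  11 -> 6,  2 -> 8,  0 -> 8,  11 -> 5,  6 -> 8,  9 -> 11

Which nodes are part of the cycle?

4, 5, 10

DFS with gray/black marking from 5:
5 gray
  1 gray
    0 gray
      8 gray
      8 black
    0 black
  1 black
  10 gray
    7 gray
      7→1: 1 black — skip
    7 black
    4 gray
      4→5: 5 is gray → back edge
Back edge closes the cycle 5 → 10 → 4 → 5; its vertices are {4, 5, 10}.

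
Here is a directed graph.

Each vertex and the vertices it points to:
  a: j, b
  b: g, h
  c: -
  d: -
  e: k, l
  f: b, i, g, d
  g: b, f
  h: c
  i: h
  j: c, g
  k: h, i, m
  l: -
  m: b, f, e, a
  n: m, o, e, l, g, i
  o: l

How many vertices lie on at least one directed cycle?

A vertex is on a directed cycle iff it belongs to a strongly connected component of size ≥ 2 (or has a self-loop).
The vertices on cycles are {b, e, f, g, k, m} — 6 in total.

6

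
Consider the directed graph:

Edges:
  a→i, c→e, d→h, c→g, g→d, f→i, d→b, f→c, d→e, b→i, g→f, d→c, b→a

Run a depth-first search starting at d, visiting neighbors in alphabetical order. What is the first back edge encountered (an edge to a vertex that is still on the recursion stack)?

g→d

DFS from d (visiting neighbors in alphabetical order); mark gray on enter, black on exit:
d gray
  b gray
    a gray
      i gray
      i black
    a black
    b→i: i black — skip
  b black
  c gray
    e gray
    e black
    g gray
      g→d: d is gray → back edge
First back edge: g → d.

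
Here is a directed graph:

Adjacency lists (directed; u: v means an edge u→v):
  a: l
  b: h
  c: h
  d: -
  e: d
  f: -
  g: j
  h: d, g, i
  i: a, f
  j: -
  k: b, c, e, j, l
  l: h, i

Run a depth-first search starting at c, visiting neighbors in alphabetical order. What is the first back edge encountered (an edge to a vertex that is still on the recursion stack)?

DFS from c (visiting neighbors in alphabetical order); mark gray on enter, black on exit:
c gray
  h gray
    d gray
    d black
    g gray
      j gray
      j black
    g black
    i gray
      a gray
        l gray
          l→h: h is gray → back edge
First back edge: l → h.

l->h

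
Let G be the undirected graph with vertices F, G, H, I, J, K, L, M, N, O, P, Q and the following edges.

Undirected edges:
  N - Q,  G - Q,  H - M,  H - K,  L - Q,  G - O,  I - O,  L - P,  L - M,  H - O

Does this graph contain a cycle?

Yes

DFS, tracking each vertex's parent; an edge to a visited non-parent vertex closes a cycle.
Start from J:
visit J (parent –)
visit F (parent –)
visit G (parent –)
  visit Q (parent G)
    Q–G: parent, skip
    visit L (parent Q)
      visit P (parent L)
        P–L: parent, skip
      visit M (parent L)
        visit H (parent M)
          visit O (parent H)
            visit I (parent O)
              I–O: parent, skip
            O–G: G visited and ≠ parent → cycle
Cycle: G – Q – L – M – H – O – G.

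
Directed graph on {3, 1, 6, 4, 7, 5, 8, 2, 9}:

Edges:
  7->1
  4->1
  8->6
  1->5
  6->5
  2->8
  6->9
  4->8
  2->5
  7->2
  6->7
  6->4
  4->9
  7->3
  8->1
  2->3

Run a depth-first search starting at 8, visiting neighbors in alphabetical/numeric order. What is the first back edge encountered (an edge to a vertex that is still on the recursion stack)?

DFS from 8 (visiting neighbors in alphabetical/numeric order); mark gray on enter, black on exit:
8 gray
  1 gray
    5 gray
    5 black
  1 black
  6 gray
    4 gray
      4→1: 1 black — skip
      4→8: 8 is gray → back edge
First back edge: 4 → 8.

4->8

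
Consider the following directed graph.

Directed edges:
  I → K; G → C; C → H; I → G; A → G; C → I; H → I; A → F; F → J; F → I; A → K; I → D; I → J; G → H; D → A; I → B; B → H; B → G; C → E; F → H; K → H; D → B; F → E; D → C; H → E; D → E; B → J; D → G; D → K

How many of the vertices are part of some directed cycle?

A vertex is on a directed cycle iff it belongs to a strongly connected component of size ≥ 2 (or has a self-loop).
The vertices on cycles are {A, B, C, D, F, G, H, I, K} — 9 in total.

9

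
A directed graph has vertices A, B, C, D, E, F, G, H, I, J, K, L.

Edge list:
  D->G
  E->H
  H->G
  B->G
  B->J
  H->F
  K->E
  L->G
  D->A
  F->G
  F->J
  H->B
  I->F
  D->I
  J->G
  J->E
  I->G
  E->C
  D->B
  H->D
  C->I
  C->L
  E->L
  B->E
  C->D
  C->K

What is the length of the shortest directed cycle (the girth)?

3

For each vertex v, BFS finds the shortest path from v back to v.
The shortest such closed walk is E → H → B → E, length 3.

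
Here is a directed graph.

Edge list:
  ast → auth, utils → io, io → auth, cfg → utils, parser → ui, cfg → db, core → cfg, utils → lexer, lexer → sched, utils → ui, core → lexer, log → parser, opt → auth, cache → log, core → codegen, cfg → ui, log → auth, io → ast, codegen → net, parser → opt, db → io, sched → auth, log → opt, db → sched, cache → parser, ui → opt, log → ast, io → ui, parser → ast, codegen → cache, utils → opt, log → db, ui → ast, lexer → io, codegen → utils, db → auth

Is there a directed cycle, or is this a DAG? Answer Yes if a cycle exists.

No

DFS with white/gray/black marking, starting from auth:
auth gray
auth black
db gray
  sched gray
    sched→auth: auth black — skip
  sched black
  db→auth: auth black — skip
  io gray
    ast gray
      ast→auth: auth black — skip
    ast black
    io→auth: auth black — skip
    ui gray
      ui→ast: ast black — skip
      opt gray
        opt→auth: auth black — skip
      opt black
    ui black
  io black
db black
log gray
  parser gray
    parser→ast: ast black — skip
    parser→opt: opt black — skip
    parser→ui: ui black — skip
  parser black
  log→opt: opt black — skip
  log→auth: auth black — skip
  log→ast: ast black — skip
  log→db: db black — skip
log black
cache gray
  cache→parser: parser black — skip
  cache→log: log black — skip
cache black
core gray
  codegen gray
    net gray
    net black
    utils gray
      lexer gray
        lexer→sched: sched black — skip
        lexer→io: io black — skip
      lexer black
      utils→ui: ui black — skip
      utils→opt: opt black — skip
      utils→io: io black — skip
    utils black
    codegen→cache: cache black — skip
  codegen black
  core→lexer: lexer black — skip
  cfg gray
    cfg→ui: ui black — skip
    cfg→utils: utils black — skip
    cfg→db: db black — skip
  cfg black
core black
Every edge goes to a white or black vertex — no back edge, so the graph is acyclic.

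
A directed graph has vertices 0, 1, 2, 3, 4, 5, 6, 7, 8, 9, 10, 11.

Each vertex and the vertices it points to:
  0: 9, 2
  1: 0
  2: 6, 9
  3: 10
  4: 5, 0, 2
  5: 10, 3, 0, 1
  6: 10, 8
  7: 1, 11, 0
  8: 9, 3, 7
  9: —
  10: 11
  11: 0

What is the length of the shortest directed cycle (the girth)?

For each vertex v, BFS finds the shortest path from v back to v.
The shortest such closed walk is 2 → 6 → 10 → 11 → 0 → 2, length 5.

5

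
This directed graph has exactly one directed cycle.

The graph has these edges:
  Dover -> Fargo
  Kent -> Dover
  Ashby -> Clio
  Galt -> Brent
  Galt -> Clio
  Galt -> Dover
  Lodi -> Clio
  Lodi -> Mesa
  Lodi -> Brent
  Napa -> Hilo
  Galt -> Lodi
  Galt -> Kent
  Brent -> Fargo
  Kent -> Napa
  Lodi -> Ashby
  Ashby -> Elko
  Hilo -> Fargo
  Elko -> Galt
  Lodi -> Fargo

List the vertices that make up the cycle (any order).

DFS with gray/black marking from Galt:
Galt gray
  Brent gray
    Fargo gray
    Fargo black
  Brent black
  Dover gray
    Dover→Fargo: Fargo black — skip
  Dover black
  Kent gray
    Napa gray
      Hilo gray
        Hilo→Fargo: Fargo black — skip
      Hilo black
    Napa black
    Kent→Dover: Dover black — skip
  Kent black
  Lodi gray
    Mesa gray
    Mesa black
    Lodi→Fargo: Fargo black — skip
    Lodi→Brent: Brent black — skip
    Clio gray
    Clio black
    Ashby gray
      Elko gray
        Elko→Galt: Galt is gray → back edge
Back edge closes the cycle Galt → Lodi → Ashby → Elko → Galt; its vertices are {Elko, Galt, Lodi, Ashby}.

Elko, Galt, Lodi, Ashby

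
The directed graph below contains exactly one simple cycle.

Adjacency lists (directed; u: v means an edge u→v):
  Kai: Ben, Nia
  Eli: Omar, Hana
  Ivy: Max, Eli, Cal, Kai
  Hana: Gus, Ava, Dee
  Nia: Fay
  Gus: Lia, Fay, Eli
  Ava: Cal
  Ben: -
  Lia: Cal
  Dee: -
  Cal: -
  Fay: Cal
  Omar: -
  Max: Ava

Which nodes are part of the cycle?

Eli, Gus, Hana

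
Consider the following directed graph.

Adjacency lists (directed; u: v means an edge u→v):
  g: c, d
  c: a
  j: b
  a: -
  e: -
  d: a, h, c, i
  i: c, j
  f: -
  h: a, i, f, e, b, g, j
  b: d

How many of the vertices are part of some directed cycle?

6

A vertex is on a directed cycle iff it belongs to a strongly connected component of size ≥ 2 (or has a self-loop).
The vertices on cycles are {b, d, g, h, i, j} — 6 in total.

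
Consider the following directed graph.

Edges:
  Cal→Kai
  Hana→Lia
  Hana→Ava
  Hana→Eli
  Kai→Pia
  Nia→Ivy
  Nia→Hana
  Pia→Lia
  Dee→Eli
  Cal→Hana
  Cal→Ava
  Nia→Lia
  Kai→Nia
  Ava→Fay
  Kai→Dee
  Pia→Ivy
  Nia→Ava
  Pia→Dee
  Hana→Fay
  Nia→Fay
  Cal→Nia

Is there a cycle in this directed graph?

No

DFS with white/gray/black marking, starting from Nia:
Nia gray
  Hana gray
    Eli gray
    Eli black
    Ava gray
      Fay gray
      Fay black
    Ava black
    Lia gray
    Lia black
    Hana→Fay: Fay black — skip
  Hana black
  Nia→Lia: Lia black — skip
  Nia→Fay: Fay black — skip
  Ivy gray
  Ivy black
  Nia→Ava: Ava black — skip
Nia black
Cal gray
  Cal→Hana: Hana black — skip
  Cal→Ava: Ava black — skip
  Cal→Nia: Nia black — skip
  Kai gray
    Pia gray
      Pia→Ivy: Ivy black — skip
      Dee gray
        Dee→Eli: Eli black — skip
      Dee black
      Pia→Lia: Lia black — skip
    Pia black
    Kai→Nia: Nia black — skip
    Kai→Dee: Dee black — skip
  Kai black
Cal black
Every edge goes to a white or black vertex — no back edge, so the graph is acyclic.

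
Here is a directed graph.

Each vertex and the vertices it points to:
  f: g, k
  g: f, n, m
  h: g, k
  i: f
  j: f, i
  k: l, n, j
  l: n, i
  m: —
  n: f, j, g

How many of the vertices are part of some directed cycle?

7

A vertex is on a directed cycle iff it belongs to a strongly connected component of size ≥ 2 (or has a self-loop).
The vertices on cycles are {f, g, i, j, k, l, n} — 7 in total.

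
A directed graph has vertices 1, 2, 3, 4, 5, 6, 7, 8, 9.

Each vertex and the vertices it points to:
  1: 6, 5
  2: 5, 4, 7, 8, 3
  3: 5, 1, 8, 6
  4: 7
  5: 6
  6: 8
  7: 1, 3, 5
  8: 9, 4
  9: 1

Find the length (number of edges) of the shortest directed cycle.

4

For each vertex v, BFS finds the shortest path from v back to v.
The shortest such closed walk is 8 → 9 → 1 → 6 → 8, length 4.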